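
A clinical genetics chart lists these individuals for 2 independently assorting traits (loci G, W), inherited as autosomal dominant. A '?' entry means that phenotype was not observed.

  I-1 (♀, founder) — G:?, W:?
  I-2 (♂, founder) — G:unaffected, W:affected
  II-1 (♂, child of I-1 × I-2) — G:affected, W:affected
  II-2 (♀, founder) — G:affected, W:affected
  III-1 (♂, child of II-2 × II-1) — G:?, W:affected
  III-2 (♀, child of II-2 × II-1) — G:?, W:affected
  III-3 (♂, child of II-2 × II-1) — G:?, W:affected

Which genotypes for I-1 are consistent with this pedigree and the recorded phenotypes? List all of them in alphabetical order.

G/I-1 ? ·: Gg|GG
G/I-2 un ·: gg
G/II-1 aff I-1×I-2: Gg
G/II-2 aff ·: Gg|GG
G/III-1 ? II-2×II-1: gg|Gg|GG
G/III-2 ? II-2×II-1: gg|Gg|GG
G/III-3 ? II-2×II-1: gg|Gg|GG
⇒ G over [I-1,I-2,II-1,II-2,III-1,III-2,III-3]: 70 consistent
W/I-1 ? ·: ww|Ww|WW
W/I-2 aff ·: Ww|WW
W/II-1 aff I-1×I-2: Ww|WW
W/II-2 aff ·: Ww|WW
W/III-1 aff II-2×II-1: Ww|WW
W/III-2 aff II-2×II-1: Ww|WW
W/III-3 aff II-2×II-1: Ww|WW
⇒ W over [I-1,I-2,II-1,II-2,III-1,III-2,III-3]: 116 consistent

I-1 ∈ {GG WW, GG Ww, GG ww, Gg WW, Gg Ww, Gg ww}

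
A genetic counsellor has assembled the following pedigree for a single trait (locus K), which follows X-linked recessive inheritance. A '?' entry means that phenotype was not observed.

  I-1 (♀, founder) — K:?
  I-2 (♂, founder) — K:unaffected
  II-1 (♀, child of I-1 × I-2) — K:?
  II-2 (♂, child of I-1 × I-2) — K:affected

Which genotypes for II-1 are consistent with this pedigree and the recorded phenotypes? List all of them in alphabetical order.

K/I-1 ? ·: X^KX^k|X^kX^k
K/I-2 un ·: X^KY
K/II-1 ? I-1×I-2: X^KX^K|X^KX^k
K/II-2 aff I-1×I-2: X^kY
⇒ K over [I-1,I-2,II-1,II-2]: 3 consistent

II-1 ∈ {X^KX^K, X^KX^k}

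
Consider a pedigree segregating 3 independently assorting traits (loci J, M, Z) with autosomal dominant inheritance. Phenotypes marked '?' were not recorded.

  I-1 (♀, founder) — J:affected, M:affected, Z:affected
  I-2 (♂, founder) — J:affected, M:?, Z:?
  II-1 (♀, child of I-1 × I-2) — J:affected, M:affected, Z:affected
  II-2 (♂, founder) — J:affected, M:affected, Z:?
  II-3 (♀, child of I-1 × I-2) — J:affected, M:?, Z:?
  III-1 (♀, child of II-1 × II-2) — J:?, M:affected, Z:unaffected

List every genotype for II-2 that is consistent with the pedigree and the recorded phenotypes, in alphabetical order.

J/I-1 aff ·: Jj|JJ
J/I-2 aff ·: Jj|JJ
J/II-1 aff I-1×I-2: Jj|JJ
J/II-2 aff ·: Jj|JJ
J/II-3 aff I-1×I-2: Jj|JJ
J/III-1 ? II-1×II-2: jj|Jj|JJ
⇒ J over [I-1,I-2,II-1,II-2,II-3,III-1]: 51 consistent
M/I-1 aff ·: Mm|MM
M/I-2 ? ·: mm|Mm|MM
M/II-1 aff I-1×I-2: Mm|MM
M/II-2 aff ·: Mm|MM
M/II-3 ? I-1×I-2: mm|Mm|MM
M/III-1 aff II-1×II-2: Mm|MM
⇒ M over [I-1,I-2,II-1,II-2,II-3,III-1]: 64 consistent
Z/I-1 aff ·: Zz|ZZ
Z/I-2 ? ·: zz|Zz|ZZ
Z/II-1 aff I-1×I-2: Zz
Z/II-2 ? ·: zz|Zz
Z/II-3 ? I-1×I-2: zz|Zz|ZZ
Z/III-1 un II-1×II-2: zz
⇒ Z over [I-1,I-2,II-1,II-2,II-3,III-1]: 20 consistent

II-2 ∈ {JJ MM Zz, JJ MM zz, JJ Mm Zz, JJ Mm zz, Jj MM Zz, Jj MM zz, Jj Mm Zz, Jj Mm zz}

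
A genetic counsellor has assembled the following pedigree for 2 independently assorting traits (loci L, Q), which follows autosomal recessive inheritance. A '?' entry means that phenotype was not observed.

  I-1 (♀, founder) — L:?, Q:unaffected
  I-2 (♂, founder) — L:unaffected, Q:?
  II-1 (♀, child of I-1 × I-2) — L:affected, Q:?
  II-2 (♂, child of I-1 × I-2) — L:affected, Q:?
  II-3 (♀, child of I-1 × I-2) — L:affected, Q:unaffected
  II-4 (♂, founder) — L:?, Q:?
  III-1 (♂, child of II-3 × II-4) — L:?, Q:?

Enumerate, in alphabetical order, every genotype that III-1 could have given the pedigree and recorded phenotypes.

III-1 ∈ {Ll QQ, Ll Qq, Ll qq, ll QQ, ll Qq, ll qq}

L/I-1 ? ·: Ll|ll
L/I-2 un ·: Ll
L/II-1 aff I-1×I-2: ll
L/II-2 aff I-1×I-2: ll
L/II-3 aff I-1×I-2: ll
L/II-4 ? ·: LL|Ll|ll
L/III-1 ? II-3×II-4: Ll|ll
⇒ L over [I-1,I-2,II-1,II-2,II-3,II-4,III-1]: 8 consistent
Q/I-1 un ·: QQ|Qq
Q/I-2 ? ·: QQ|Qq|qq
Q/II-1 ? I-1×I-2: QQ|Qq|qq
Q/II-2 ? I-1×I-2: QQ|Qq|qq
Q/II-3 un I-1×I-2: QQ|Qq
Q/II-4 ? ·: QQ|Qq|qq
Q/III-1 ? II-3×II-4: QQ|Qq|qq
⇒ Q over [I-1,I-2,II-1,II-2,II-3,II-4,III-1]: 226 consistent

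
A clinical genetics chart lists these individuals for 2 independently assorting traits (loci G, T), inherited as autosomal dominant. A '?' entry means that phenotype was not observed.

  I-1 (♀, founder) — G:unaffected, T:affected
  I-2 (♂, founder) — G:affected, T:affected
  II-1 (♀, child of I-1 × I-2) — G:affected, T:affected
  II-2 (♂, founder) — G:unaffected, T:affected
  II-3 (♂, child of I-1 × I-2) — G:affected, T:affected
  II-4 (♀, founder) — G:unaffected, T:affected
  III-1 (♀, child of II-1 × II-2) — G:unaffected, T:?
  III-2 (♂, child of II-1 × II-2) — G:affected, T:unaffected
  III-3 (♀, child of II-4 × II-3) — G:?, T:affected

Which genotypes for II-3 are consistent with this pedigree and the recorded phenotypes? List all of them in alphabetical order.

G/I-1 un ·: gg
G/I-2 aff ·: Gg|GG
G/II-1 aff I-1×I-2: Gg
G/II-2 un ·: gg
G/II-3 aff I-1×I-2: Gg
G/II-4 un ·: gg
G/III-1 un II-1×II-2: gg
G/III-2 aff II-1×II-2: Gg
G/III-3 ? II-4×II-3: gg|Gg
⇒ G over [I-1,I-2,II-1,II-2,II-3,II-4,III-1,III-2,III-3]: 4 consistent
T/I-1 aff ·: Tt|TT
T/I-2 aff ·: Tt|TT
T/II-1 aff I-1×I-2: Tt
T/II-2 aff ·: Tt
T/II-3 aff I-1×I-2: Tt|TT
T/II-4 aff ·: Tt|TT
T/III-1 ? II-1×II-2: tt|Tt|TT
T/III-2 un II-1×II-2: tt
T/III-3 aff II-4×II-3: Tt|TT
⇒ T over [I-1,I-2,II-1,II-2,II-3,II-4,III-1,III-2,III-3]: 63 consistent

II-3 ∈ {Gg TT, Gg Tt}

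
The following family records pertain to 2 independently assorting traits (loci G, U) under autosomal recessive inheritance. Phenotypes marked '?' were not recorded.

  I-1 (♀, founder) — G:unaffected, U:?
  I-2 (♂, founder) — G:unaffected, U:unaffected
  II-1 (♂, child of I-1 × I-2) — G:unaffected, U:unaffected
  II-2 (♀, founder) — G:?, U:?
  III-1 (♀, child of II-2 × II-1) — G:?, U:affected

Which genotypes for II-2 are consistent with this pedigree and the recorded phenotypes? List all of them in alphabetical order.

G/I-1 un ·: GG|Gg
G/I-2 un ·: GG|Gg
G/II-1 un I-1×I-2: GG|Gg
G/II-2 ? ·: GG|Gg|gg
G/III-1 ? II-2×II-1: GG|Gg|gg
⇒ G over [I-1,I-2,II-1,II-2,III-1]: 37 consistent
U/I-1 ? ·: UU|Uu|uu
U/I-2 un ·: UU|Uu
U/II-1 un I-1×I-2: Uu
U/II-2 ? ·: Uu|uu
U/III-1 aff II-2×II-1: uu
⇒ U over [I-1,I-2,II-1,II-2,III-1]: 10 consistent

II-2 ∈ {GG Uu, GG uu, Gg Uu, Gg uu, gg Uu, gg uu}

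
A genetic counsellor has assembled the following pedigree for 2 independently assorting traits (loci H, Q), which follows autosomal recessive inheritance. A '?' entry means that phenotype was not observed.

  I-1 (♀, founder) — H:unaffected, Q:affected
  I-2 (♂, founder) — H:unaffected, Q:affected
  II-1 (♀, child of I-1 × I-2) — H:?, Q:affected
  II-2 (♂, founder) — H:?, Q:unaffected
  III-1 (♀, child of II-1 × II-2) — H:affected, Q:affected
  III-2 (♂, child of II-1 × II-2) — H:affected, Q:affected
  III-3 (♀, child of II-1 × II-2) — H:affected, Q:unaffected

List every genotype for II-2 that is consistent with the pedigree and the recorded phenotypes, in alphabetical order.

H/I-1 un ·: HH|Hh
H/I-2 un ·: HH|Hh
H/II-1 ? I-1×I-2: Hh|hh
H/II-2 ? ·: Hh|hh
H/III-1 aff II-1×II-2: hh
H/III-2 aff II-1×II-2: hh
H/III-3 aff II-1×II-2: hh
⇒ H over [I-1,I-2,II-1,II-2,III-1,III-2,III-3]: 8 consistent
Q/I-1 aff ·: qq
Q/I-2 aff ·: qq
Q/II-1 aff I-1×I-2: qq
Q/II-2 un ·: Qq
Q/III-1 aff II-1×II-2: qq
Q/III-2 aff II-1×II-2: qq
Q/III-3 un II-1×II-2: Qq
⇒ Q over [I-1,I-2,II-1,II-2,III-1,III-2,III-3]: 1 consistent

II-2 ∈ {Hh Qq, hh Qq}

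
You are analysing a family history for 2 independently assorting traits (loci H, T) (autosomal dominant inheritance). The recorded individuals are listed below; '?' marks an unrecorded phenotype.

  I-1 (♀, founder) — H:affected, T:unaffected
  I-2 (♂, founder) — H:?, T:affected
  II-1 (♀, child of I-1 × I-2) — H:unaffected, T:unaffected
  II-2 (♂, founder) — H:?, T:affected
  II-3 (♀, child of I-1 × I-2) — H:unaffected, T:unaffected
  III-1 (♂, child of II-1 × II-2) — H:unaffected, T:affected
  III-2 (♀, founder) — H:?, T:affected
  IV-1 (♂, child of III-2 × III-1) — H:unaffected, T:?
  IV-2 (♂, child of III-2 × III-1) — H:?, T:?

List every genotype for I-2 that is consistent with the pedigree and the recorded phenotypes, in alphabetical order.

I-2 ∈ {Hh Tt, hh Tt}

H/I-1 aff ·: Hh
H/I-2 ? ·: hh|Hh
H/II-1 un I-1×I-2: hh
H/II-2 ? ·: hh|Hh
H/II-3 un I-1×I-2: hh
H/III-1 un II-1×II-2: hh
H/III-2 ? ·: hh|Hh
H/IV-1 un III-2×III-1: hh
H/IV-2 ? III-2×III-1: hh|Hh
⇒ H over [I-1,I-2,II-1,II-2,II-3,III-1,III-2,IV-1,IV-2]: 12 consistent
T/I-1 un ·: tt
T/I-2 aff ·: Tt
T/II-1 un I-1×I-2: tt
T/II-2 aff ·: Tt|TT
T/II-3 un I-1×I-2: tt
T/III-1 aff II-1×II-2: Tt
T/III-2 aff ·: Tt|TT
T/IV-1 ? III-2×III-1: tt|Tt|TT
T/IV-2 ? III-2×III-1: tt|Tt|TT
⇒ T over [I-1,I-2,II-1,II-2,II-3,III-1,III-2,IV-1,IV-2]: 26 consistent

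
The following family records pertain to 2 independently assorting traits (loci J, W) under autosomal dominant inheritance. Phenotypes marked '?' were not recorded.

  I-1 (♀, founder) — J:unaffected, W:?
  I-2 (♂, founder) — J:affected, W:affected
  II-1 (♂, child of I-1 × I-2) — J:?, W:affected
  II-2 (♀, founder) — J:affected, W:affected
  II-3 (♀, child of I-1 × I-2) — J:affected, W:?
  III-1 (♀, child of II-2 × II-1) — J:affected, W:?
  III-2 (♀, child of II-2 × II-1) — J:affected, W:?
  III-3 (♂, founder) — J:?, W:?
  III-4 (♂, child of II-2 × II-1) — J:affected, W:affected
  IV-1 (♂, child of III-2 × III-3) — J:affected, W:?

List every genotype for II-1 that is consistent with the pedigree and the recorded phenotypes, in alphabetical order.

J/I-1 un ·: jj
J/I-2 aff ·: Jj|JJ
J/II-1 ? I-1×I-2: jj|Jj
J/II-2 aff ·: Jj|JJ
J/II-3 aff I-1×I-2: Jj
J/III-1 aff II-2×II-1: Jj|JJ
J/III-2 aff II-2×II-1: Jj|JJ
J/III-3 ? ·: jj|Jj|JJ
J/III-4 aff II-2×II-1: Jj|JJ
J/IV-1 aff III-2×III-3: Jj|JJ
⇒ J over [I-1,I-2,II-1,II-2,II-3,III-1,III-2,III-3,III-4,IV-1]: 154 consistent
W/I-1 ? ·: ww|Ww|WW
W/I-2 aff ·: Ww|WW
W/II-1 aff I-1×I-2: Ww|WW
W/II-2 aff ·: Ww|WW
W/II-3 ? I-1×I-2: ww|Ww|WW
W/III-1 ? II-2×II-1: ww|Ww|WW
W/III-2 ? II-2×II-1: ww|Ww|WW
W/III-3 ? ·: ww|Ww|WW
W/III-4 aff II-2×II-1: Ww|WW
W/IV-1 ? III-2×III-3: ww|Ww|WW
⇒ W over [I-1,I-2,II-1,II-2,II-3,III-1,III-2,III-3,III-4,IV-1]: 1724 consistent

II-1 ∈ {Jj WW, Jj Ww, jj WW, jj Ww}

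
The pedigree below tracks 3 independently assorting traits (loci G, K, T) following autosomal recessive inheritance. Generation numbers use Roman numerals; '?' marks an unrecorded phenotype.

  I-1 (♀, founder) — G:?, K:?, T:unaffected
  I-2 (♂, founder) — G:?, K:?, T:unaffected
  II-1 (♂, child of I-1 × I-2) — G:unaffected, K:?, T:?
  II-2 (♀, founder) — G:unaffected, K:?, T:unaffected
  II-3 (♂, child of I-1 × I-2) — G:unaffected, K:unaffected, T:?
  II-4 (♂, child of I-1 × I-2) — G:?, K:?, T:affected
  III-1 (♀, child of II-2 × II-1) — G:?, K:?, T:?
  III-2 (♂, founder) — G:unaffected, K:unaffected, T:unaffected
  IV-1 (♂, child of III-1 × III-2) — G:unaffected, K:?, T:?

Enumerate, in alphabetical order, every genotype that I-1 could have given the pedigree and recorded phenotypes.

I-1 ∈ {GG KK Tt, GG Kk Tt, GG kk Tt, Gg KK Tt, Gg Kk Tt, Gg kk Tt, gg KK Tt, gg Kk Tt, gg kk Tt}

G/I-1 ? ·: GG|Gg|gg
G/I-2 ? ·: GG|Gg|gg
G/II-1 un I-1×I-2: GG|Gg
G/II-2 un ·: GG|Gg
G/II-3 un I-1×I-2: GG|Gg
G/II-4 ? I-1×I-2: GG|Gg|gg
G/III-1 ? II-2×II-1: GG|Gg|gg
G/III-2 un ·: GG|Gg
G/IV-1 un III-1×III-2: GG|Gg
⇒ G over [I-1,I-2,II-1,II-2,II-3,II-4,III-1,III-2,IV-1]: 470 consistent
K/I-1 ? ·: KK|Kk|kk
K/I-2 ? ·: KK|Kk|kk
K/II-1 ? I-1×I-2: KK|Kk|kk
K/II-2 ? ·: KK|Kk|kk
K/II-3 un I-1×I-2: KK|Kk
K/II-4 ? I-1×I-2: KK|Kk|kk
K/III-1 ? II-2×II-1: KK|Kk|kk
K/III-2 un ·: KK|Kk
K/IV-1 ? III-1×III-2: KK|Kk|kk
⇒ K over [I-1,I-2,II-1,II-2,II-3,II-4,III-1,III-2,IV-1]: 940 consistent
T/I-1 un ·: Tt
T/I-2 un ·: Tt
T/II-1 ? I-1×I-2: TT|Tt|tt
T/II-2 un ·: TT|Tt
T/II-3 ? I-1×I-2: TT|Tt|tt
T/II-4 aff I-1×I-2: tt
T/III-1 ? II-2×II-1: TT|Tt|tt
T/III-2 un ·: TT|Tt
T/IV-1 ? III-1×III-2: TT|Tt|tt
⇒ T over [I-1,I-2,II-1,II-2,II-3,II-4,III-1,III-2,IV-1]: 129 consistent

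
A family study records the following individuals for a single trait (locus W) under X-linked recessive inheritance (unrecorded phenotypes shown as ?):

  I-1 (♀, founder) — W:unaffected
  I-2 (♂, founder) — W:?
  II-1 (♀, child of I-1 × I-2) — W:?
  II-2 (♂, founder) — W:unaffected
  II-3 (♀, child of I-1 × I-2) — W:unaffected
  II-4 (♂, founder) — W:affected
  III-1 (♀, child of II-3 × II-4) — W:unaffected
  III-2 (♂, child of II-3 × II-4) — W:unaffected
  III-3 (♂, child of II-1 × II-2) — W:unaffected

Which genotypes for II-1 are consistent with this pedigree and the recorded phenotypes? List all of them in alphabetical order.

II-1 ∈ {X^WX^W, X^WX^w}

W/I-1 un ·: X^WX^W|X^WX^w
W/I-2 ? ·: X^WY|X^wY
W/II-1 ? I-1×I-2: X^WX^W|X^WX^w
W/II-2 un ·: X^WY
W/II-3 un I-1×I-2: X^WX^W|X^WX^w
W/II-4 aff ·: X^wY
W/III-1 un II-3×II-4: X^WX^w
W/III-2 un II-3×II-4: X^WY
W/III-3 un II-1×II-2: X^WY
⇒ W over [I-1,I-2,II-1,II-2,II-3,II-4,III-1,III-2,III-3]: 7 consistent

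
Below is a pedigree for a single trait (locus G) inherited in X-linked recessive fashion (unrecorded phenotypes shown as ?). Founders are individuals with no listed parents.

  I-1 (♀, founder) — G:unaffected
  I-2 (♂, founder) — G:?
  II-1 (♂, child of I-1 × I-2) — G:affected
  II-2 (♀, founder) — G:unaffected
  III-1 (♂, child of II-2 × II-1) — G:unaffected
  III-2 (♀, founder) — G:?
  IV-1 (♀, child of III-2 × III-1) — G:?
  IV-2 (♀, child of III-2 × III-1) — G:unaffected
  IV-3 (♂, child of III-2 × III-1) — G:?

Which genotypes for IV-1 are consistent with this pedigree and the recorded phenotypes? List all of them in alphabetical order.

G/I-1 un ·: X^GX^g
G/I-2 ? ·: X^GY|X^gY
G/II-1 aff I-1×I-2: X^gY
G/II-2 un ·: X^GX^G|X^GX^g
G/III-1 un II-2×II-1: X^GY
G/III-2 ? ·: X^GX^G|X^GX^g|X^gX^g
G/IV-1 ? III-2×III-1: X^GX^G|X^GX^g
G/IV-2 un III-2×III-1: X^GX^G|X^GX^g
G/IV-3 ? III-2×III-1: X^GY|X^gY
⇒ G over [I-1,I-2,II-1,II-2,III-1,III-2,IV-1,IV-2,IV-3]: 40 consistent

IV-1 ∈ {X^GX^G, X^GX^g}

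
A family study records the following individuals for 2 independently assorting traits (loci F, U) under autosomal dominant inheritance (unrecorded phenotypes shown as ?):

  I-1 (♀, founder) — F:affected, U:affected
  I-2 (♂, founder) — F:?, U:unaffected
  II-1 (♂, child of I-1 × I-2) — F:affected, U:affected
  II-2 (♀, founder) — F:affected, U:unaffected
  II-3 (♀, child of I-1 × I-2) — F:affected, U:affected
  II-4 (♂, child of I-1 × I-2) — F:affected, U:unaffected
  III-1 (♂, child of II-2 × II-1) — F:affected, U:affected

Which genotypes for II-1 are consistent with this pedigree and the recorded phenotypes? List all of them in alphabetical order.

II-1 ∈ {FF Uu, Ff Uu}

F/I-1 aff ·: Ff|FF
F/I-2 ? ·: ff|Ff|FF
F/II-1 aff I-1×I-2: Ff|FF
F/II-2 aff ·: Ff|FF
F/II-3 aff I-1×I-2: Ff|FF
F/II-4 aff I-1×I-2: Ff|FF
F/III-1 aff II-2×II-1: Ff|FF
⇒ F over [I-1,I-2,II-1,II-2,II-3,II-4,III-1]: 95 consistent
U/I-1 aff ·: Uu
U/I-2 un ·: uu
U/II-1 aff I-1×I-2: Uu
U/II-2 un ·: uu
U/II-3 aff I-1×I-2: Uu
U/II-4 un I-1×I-2: uu
U/III-1 aff II-2×II-1: Uu
⇒ U over [I-1,I-2,II-1,II-2,II-3,II-4,III-1]: 1 consistent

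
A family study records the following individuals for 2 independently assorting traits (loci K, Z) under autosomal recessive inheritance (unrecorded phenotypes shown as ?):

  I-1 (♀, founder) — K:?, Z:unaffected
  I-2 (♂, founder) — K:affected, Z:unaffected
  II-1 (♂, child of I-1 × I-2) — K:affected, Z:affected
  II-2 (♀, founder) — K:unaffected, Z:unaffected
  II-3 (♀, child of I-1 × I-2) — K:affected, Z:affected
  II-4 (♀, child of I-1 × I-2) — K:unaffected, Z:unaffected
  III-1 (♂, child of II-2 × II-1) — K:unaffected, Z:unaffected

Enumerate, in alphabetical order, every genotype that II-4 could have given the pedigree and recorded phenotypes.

II-4 ∈ {Kk ZZ, Kk Zz}

K/I-1 ? ·: Kk
K/I-2 aff ·: kk
K/II-1 aff I-1×I-2: kk
K/II-2 un ·: KK|Kk
K/II-3 aff I-1×I-2: kk
K/II-4 un I-1×I-2: Kk
K/III-1 un II-2×II-1: Kk
⇒ K over [I-1,I-2,II-1,II-2,II-3,II-4,III-1]: 2 consistent
Z/I-1 un ·: Zz
Z/I-2 un ·: Zz
Z/II-1 aff I-1×I-2: zz
Z/II-2 un ·: ZZ|Zz
Z/II-3 aff I-1×I-2: zz
Z/II-4 un I-1×I-2: ZZ|Zz
Z/III-1 un II-2×II-1: Zz
⇒ Z over [I-1,I-2,II-1,II-2,II-3,II-4,III-1]: 4 consistent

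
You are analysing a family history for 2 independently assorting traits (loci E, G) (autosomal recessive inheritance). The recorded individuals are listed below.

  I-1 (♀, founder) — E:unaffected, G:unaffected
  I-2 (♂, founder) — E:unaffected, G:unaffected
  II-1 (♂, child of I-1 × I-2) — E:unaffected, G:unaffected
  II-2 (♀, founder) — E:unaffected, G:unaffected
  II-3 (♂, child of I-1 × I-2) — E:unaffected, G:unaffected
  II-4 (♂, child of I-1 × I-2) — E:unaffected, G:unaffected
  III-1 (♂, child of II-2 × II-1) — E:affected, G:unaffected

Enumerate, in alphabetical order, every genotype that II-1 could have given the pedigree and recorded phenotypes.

II-1 ∈ {Ee GG, Ee Gg}

E/I-1 un ·: EE|Ee
E/I-2 un ·: EE|Ee
E/II-1 un I-1×I-2: Ee
E/II-2 un ·: Ee
E/II-3 un I-1×I-2: EE|Ee
E/II-4 un I-1×I-2: EE|Ee
E/III-1 aff II-2×II-1: ee
⇒ E over [I-1,I-2,II-1,II-2,II-3,II-4,III-1]: 12 consistent
G/I-1 un ·: GG|Gg
G/I-2 un ·: GG|Gg
G/II-1 un I-1×I-2: GG|Gg
G/II-2 un ·: GG|Gg
G/II-3 un I-1×I-2: GG|Gg
G/II-4 un I-1×I-2: GG|Gg
G/III-1 un II-2×II-1: GG|Gg
⇒ G over [I-1,I-2,II-1,II-2,II-3,II-4,III-1]: 87 consistent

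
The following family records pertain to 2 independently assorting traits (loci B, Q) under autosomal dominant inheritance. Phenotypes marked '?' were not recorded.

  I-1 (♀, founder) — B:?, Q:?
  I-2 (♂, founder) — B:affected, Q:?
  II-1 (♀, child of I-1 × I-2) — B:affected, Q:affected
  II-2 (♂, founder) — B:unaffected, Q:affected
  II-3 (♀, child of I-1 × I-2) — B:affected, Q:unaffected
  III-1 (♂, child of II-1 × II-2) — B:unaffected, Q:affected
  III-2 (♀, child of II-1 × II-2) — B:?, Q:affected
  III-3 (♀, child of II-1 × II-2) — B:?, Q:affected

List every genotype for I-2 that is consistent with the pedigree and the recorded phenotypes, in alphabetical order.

I-2 ∈ {BB Qq, BB qq, Bb Qq, Bb qq}

B/I-1 ? ·: bb|Bb|BB
B/I-2 aff ·: Bb|BB
B/II-1 aff I-1×I-2: Bb
B/II-2 un ·: bb
B/II-3 aff I-1×I-2: Bb|BB
B/III-1 un II-1×II-2: bb
B/III-2 ? II-1×II-2: bb|Bb
B/III-3 ? II-1×II-2: bb|Bb
⇒ B over [I-1,I-2,II-1,II-2,II-3,III-1,III-2,III-3]: 32 consistent
Q/I-1 ? ·: qq|Qq
Q/I-2 ? ·: qq|Qq
Q/II-1 aff I-1×I-2: Qq|QQ
Q/II-2 aff ·: Qq|QQ
Q/II-3 un I-1×I-2: qq
Q/III-1 aff II-1×II-2: Qq|QQ
Q/III-2 aff II-1×II-2: Qq|QQ
Q/III-3 aff II-1×II-2: Qq|QQ
⇒ Q over [I-1,I-2,II-1,II-2,II-3,III-1,III-2,III-3]: 57 consistent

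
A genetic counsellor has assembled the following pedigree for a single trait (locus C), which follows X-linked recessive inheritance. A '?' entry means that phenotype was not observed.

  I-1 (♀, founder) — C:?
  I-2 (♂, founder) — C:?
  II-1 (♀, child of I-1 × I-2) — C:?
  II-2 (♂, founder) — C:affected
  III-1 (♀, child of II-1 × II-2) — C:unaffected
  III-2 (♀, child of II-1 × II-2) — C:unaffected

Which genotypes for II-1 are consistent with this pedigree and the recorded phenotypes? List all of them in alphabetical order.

C/I-1 ? ·: X^CX^C|X^CX^c|X^cX^c
C/I-2 ? ·: X^CY|X^cY
C/II-1 ? I-1×I-2: X^CX^C|X^CX^c
C/II-2 aff ·: X^cY
C/III-1 un II-1×II-2: X^CX^c
C/III-2 un II-1×II-2: X^CX^c
⇒ C over [I-1,I-2,II-1,II-2,III-1,III-2]: 6 consistent

II-1 ∈ {X^CX^C, X^CX^c}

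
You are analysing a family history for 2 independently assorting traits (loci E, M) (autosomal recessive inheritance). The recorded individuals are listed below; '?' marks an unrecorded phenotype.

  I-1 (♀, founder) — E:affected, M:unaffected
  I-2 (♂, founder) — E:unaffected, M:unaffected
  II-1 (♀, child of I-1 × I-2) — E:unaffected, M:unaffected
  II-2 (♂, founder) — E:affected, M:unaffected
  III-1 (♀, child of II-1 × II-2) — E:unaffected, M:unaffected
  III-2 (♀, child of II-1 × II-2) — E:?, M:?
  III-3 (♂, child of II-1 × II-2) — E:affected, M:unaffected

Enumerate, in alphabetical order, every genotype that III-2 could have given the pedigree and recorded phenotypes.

III-2 ∈ {Ee MM, Ee Mm, Ee mm, ee MM, ee Mm, ee mm}

E/I-1 aff ·: ee
E/I-2 un ·: EE|Ee
E/II-1 un I-1×I-2: Ee
E/II-2 aff ·: ee
E/III-1 un II-1×II-2: Ee
E/III-2 ? II-1×II-2: Ee|ee
E/III-3 aff II-1×II-2: ee
⇒ E over [I-1,I-2,II-1,II-2,III-1,III-2,III-3]: 4 consistent
M/I-1 un ·: MM|Mm
M/I-2 un ·: MM|Mm
M/II-1 un I-1×I-2: MM|Mm
M/II-2 un ·: MM|Mm
M/III-1 un II-1×II-2: MM|Mm
M/III-2 ? II-1×II-2: MM|Mm|mm
M/III-3 un II-1×II-2: MM|Mm
⇒ M over [I-1,I-2,II-1,II-2,III-1,III-2,III-3]: 96 consistent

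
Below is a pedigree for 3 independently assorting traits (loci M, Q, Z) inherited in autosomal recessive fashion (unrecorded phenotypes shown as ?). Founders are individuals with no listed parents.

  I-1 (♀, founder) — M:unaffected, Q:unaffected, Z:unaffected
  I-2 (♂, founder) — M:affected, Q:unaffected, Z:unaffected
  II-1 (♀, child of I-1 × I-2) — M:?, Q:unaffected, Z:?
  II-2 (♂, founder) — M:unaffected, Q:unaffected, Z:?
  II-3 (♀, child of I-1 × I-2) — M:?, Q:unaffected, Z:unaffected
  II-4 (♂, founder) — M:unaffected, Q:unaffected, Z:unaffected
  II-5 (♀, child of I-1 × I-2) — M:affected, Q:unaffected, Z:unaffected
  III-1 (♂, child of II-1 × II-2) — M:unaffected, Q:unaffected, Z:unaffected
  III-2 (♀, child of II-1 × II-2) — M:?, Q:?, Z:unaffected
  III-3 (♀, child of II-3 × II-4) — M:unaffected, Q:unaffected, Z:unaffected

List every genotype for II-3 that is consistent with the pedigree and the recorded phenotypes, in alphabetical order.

II-3 ∈ {Mm QQ ZZ, Mm QQ Zz, Mm Qq ZZ, Mm Qq Zz, mm QQ ZZ, mm QQ Zz, mm Qq ZZ, mm Qq Zz}

M/I-1 un ·: Mm
M/I-2 aff ·: mm
M/II-1 ? I-1×I-2: Mm|mm
M/II-2 un ·: MM|Mm
M/II-3 ? I-1×I-2: Mm|mm
M/II-4 un ·: MM|Mm
M/II-5 aff I-1×I-2: mm
M/III-1 un II-1×II-2: MM|Mm
M/III-2 ? II-1×II-2: MM|Mm|mm
M/III-3 un II-3×II-4: MM|Mm
⇒ M over [I-1,I-2,II-1,II-2,II-3,II-4,II-5,III-1,III-2,III-3]: 78 consistent
Q/I-1 un ·: QQ|Qq
Q/I-2 un ·: QQ|Qq
Q/II-1 un I-1×I-2: QQ|Qq
Q/II-2 un ·: QQ|Qq
Q/II-3 un I-1×I-2: QQ|Qq
Q/II-4 un ·: QQ|Qq
Q/II-5 un I-1×I-2: QQ|Qq
Q/III-1 un II-1×II-2: QQ|Qq
Q/III-2 ? II-1×II-2: QQ|Qq|qq
Q/III-3 un II-3×II-4: QQ|Qq
⇒ Q over [I-1,I-2,II-1,II-2,II-3,II-4,II-5,III-1,III-2,III-3]: 645 consistent
Z/I-1 un ·: ZZ|Zz
Z/I-2 un ·: ZZ|Zz
Z/II-1 ? I-1×I-2: ZZ|Zz|zz
Z/II-2 ? ·: ZZ|Zz|zz
Z/II-3 un I-1×I-2: ZZ|Zz
Z/II-4 un ·: ZZ|Zz
Z/II-5 un I-1×I-2: ZZ|Zz
Z/III-1 un II-1×II-2: ZZ|Zz
Z/III-2 un II-1×II-2: ZZ|Zz
Z/III-3 un II-3×II-4: ZZ|Zz
⇒ Z over [I-1,I-2,II-1,II-2,II-3,II-4,II-5,III-1,III-2,III-3]: 676 consistent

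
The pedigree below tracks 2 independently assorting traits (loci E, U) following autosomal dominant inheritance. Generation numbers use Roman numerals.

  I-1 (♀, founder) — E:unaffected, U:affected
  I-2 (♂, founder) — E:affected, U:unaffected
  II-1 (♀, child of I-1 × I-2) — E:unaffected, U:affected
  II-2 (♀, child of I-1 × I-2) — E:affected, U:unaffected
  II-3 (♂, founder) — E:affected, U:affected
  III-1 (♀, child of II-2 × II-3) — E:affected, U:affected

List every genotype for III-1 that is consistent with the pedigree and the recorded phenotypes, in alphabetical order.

III-1 ∈ {EE Uu, Ee Uu}

E/I-1 un ·: ee
E/I-2 aff ·: Ee
E/II-1 un I-1×I-2: ee
E/II-2 aff I-1×I-2: Ee
E/II-3 aff ·: Ee|EE
E/III-1 aff II-2×II-3: Ee|EE
⇒ E over [I-1,I-2,II-1,II-2,II-3,III-1]: 4 consistent
U/I-1 aff ·: Uu
U/I-2 un ·: uu
U/II-1 aff I-1×I-2: Uu
U/II-2 un I-1×I-2: uu
U/II-3 aff ·: Uu|UU
U/III-1 aff II-2×II-3: Uu
⇒ U over [I-1,I-2,II-1,II-2,II-3,III-1]: 2 consistent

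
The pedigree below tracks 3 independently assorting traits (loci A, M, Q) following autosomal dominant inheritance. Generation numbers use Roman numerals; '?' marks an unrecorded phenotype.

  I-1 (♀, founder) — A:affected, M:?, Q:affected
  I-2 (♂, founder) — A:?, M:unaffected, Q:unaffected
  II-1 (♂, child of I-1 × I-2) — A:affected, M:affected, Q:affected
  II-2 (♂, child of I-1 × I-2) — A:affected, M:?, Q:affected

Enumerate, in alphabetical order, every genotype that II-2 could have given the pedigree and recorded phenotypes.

II-2 ∈ {AA Mm Qq, AA mm Qq, Aa Mm Qq, Aa mm Qq}

A/I-1 aff ·: Aa|AA
A/I-2 ? ·: aa|Aa|AA
A/II-1 aff I-1×I-2: Aa|AA
A/II-2 aff I-1×I-2: Aa|AA
⇒ A over [I-1,I-2,II-1,II-2]: 15 consistent
M/I-1 ? ·: Mm|MM
M/I-2 un ·: mm
M/II-1 aff I-1×I-2: Mm
M/II-2 ? I-1×I-2: mm|Mm
⇒ M over [I-1,I-2,II-1,II-2]: 3 consistent
Q/I-1 aff ·: Qq|QQ
Q/I-2 un ·: qq
Q/II-1 aff I-1×I-2: Qq
Q/II-2 aff I-1×I-2: Qq
⇒ Q over [I-1,I-2,II-1,II-2]: 2 consistent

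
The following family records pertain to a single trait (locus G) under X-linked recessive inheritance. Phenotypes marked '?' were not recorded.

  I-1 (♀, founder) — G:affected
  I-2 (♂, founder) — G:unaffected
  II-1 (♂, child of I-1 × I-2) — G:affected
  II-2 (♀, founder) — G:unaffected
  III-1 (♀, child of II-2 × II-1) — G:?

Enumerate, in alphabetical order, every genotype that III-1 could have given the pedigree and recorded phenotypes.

G/I-1 aff ·: X^gX^g
G/I-2 un ·: X^GY
G/II-1 aff I-1×I-2: X^gY
G/II-2 un ·: X^GX^G|X^GX^g
G/III-1 ? II-2×II-1: X^GX^g|X^gX^g
⇒ G over [I-1,I-2,II-1,II-2,III-1]: 3 consistent

III-1 ∈ {X^GX^g, X^gX^g}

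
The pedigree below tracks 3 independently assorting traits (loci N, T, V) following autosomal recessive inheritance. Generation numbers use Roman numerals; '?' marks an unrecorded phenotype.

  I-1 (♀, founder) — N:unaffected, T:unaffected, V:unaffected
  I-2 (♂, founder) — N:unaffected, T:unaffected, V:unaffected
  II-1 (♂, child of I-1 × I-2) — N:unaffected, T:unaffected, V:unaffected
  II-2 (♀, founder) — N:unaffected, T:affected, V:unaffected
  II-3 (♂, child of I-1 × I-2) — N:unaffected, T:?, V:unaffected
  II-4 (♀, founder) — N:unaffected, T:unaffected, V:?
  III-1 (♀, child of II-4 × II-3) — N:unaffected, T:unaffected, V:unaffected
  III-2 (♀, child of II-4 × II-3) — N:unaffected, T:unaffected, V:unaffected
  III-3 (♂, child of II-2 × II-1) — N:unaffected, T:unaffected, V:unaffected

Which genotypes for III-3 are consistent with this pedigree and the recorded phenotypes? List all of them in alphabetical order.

III-3 ∈ {NN Tt VV, NN Tt Vv, Nn Tt VV, Nn Tt Vv}

N/I-1 un ·: NN|Nn
N/I-2 un ·: NN|Nn
N/II-1 un I-1×I-2: NN|Nn
N/II-2 un ·: NN|Nn
N/II-3 un I-1×I-2: NN|Nn
N/II-4 un ·: NN|Nn
N/III-1 un II-4×II-3: NN|Nn
N/III-2 un II-4×II-3: NN|Nn
N/III-3 un II-2×II-1: NN|Nn
⇒ N over [I-1,I-2,II-1,II-2,II-3,II-4,III-1,III-2,III-3]: 288 consistent
T/I-1 un ·: TT|Tt
T/I-2 un ·: TT|Tt
T/II-1 un I-1×I-2: TT|Tt
T/II-2 aff ·: tt
T/II-3 ? I-1×I-2: TT|Tt|tt
T/II-4 un ·: TT|Tt
T/III-1 un II-4×II-3: TT|Tt
T/III-2 un II-4×II-3: TT|Tt
T/III-3 un II-2×II-1: Tt
⇒ T over [I-1,I-2,II-1,II-2,II-3,II-4,III-1,III-2,III-3]: 87 consistent
V/I-1 un ·: VV|Vv
V/I-2 un ·: VV|Vv
V/II-1 un I-1×I-2: VV|Vv
V/II-2 un ·: VV|Vv
V/II-3 un I-1×I-2: VV|Vv
V/II-4 ? ·: VV|Vv|vv
V/III-1 un II-4×II-3: VV|Vv
V/III-2 un II-4×II-3: VV|Vv
V/III-3 un II-2×II-1: VV|Vv
⇒ V over [I-1,I-2,II-1,II-2,II-3,II-4,III-1,III-2,III-3]: 333 consistent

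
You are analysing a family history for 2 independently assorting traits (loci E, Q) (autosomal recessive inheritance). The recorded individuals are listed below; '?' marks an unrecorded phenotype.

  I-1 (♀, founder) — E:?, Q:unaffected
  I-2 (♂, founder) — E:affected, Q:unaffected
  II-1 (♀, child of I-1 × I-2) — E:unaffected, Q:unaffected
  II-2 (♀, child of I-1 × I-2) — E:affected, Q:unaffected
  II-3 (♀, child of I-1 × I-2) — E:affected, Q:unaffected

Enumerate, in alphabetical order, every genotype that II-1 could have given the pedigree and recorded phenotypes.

E/I-1 ? ·: Ee
E/I-2 aff ·: ee
E/II-1 un I-1×I-2: Ee
E/II-2 aff I-1×I-2: ee
E/II-3 aff I-1×I-2: ee
⇒ E over [I-1,I-2,II-1,II-2,II-3]: 1 consistent
Q/I-1 un ·: QQ|Qq
Q/I-2 un ·: QQ|Qq
Q/II-1 un I-1×I-2: QQ|Qq
Q/II-2 un I-1×I-2: QQ|Qq
Q/II-3 un I-1×I-2: QQ|Qq
⇒ Q over [I-1,I-2,II-1,II-2,II-3]: 25 consistent

II-1 ∈ {Ee QQ, Ee Qq}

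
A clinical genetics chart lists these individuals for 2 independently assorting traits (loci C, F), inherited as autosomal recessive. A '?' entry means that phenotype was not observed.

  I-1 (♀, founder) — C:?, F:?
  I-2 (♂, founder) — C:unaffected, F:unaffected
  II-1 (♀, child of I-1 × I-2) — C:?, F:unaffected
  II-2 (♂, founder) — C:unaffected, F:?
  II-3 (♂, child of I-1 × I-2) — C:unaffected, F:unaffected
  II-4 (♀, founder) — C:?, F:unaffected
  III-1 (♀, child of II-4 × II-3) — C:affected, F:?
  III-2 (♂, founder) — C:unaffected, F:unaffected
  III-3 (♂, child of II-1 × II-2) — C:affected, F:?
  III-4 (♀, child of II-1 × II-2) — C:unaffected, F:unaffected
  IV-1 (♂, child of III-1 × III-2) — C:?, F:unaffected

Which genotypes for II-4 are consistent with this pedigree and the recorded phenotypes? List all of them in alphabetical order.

C/I-1 ? ·: CC|Cc|cc
C/I-2 un ·: CC|Cc
C/II-1 ? I-1×I-2: Cc|cc
C/II-2 un ·: Cc
C/II-3 un I-1×I-2: Cc
C/II-4 ? ·: Cc|cc
C/III-1 aff II-4×II-3: cc
C/III-2 un ·: CC|Cc
C/III-3 aff II-1×II-2: cc
C/III-4 un II-1×II-2: CC|Cc
C/IV-1 ? III-1×III-2: Cc|cc
⇒ C over [I-1,I-2,II-1,II-2,II-3,II-4,III-1,III-2,III-3,III-4,IV-1]: 72 consistent
F/I-1 ? ·: FF|Ff|ff
F/I-2 un ·: FF|Ff
F/II-1 un I-1×I-2: FF|Ff
F/II-2 ? ·: FF|Ff|ff
F/II-3 un I-1×I-2: FF|Ff
F/II-4 un ·: FF|Ff
F/III-1 ? II-4×II-3: FF|Ff|ff
F/III-2 un ·: FF|Ff
F/III-3 ? II-1×II-2: FF|Ff|ff
F/III-4 un II-1×II-2: FF|Ff
F/IV-1 un III-1×III-2: FF|Ff
⇒ F over [I-1,I-2,II-1,II-2,II-3,II-4,III-1,III-2,III-3,III-4,IV-1]: 1848 consistent

II-4 ∈ {Cc FF, Cc Ff, cc FF, cc Ff}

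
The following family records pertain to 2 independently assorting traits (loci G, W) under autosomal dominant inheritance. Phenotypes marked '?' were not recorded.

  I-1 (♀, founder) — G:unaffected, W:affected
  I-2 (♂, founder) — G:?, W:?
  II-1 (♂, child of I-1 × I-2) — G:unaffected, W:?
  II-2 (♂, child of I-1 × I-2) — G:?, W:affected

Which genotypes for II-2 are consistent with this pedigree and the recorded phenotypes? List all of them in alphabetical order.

G/I-1 un ·: gg
G/I-2 ? ·: gg|Gg
G/II-1 un I-1×I-2: gg
G/II-2 ? I-1×I-2: gg|Gg
⇒ G over [I-1,I-2,II-1,II-2]: 3 consistent
W/I-1 aff ·: Ww|WW
W/I-2 ? ·: ww|Ww|WW
W/II-1 ? I-1×I-2: ww|Ww|WW
W/II-2 aff I-1×I-2: Ww|WW
⇒ W over [I-1,I-2,II-1,II-2]: 18 consistent

II-2 ∈ {Gg WW, Gg Ww, gg WW, gg Ww}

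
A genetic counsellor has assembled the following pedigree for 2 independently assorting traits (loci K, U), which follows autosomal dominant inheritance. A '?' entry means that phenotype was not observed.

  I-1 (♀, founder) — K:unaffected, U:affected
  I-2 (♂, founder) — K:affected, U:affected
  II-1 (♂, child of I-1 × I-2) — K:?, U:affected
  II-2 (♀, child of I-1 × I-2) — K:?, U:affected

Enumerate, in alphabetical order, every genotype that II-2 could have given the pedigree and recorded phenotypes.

II-2 ∈ {Kk UU, Kk Uu, kk UU, kk Uu}

K/I-1 un ·: kk
K/I-2 aff ·: Kk|KK
K/II-1 ? I-1×I-2: kk|Kk
K/II-2 ? I-1×I-2: kk|Kk
⇒ K over [I-1,I-2,II-1,II-2]: 5 consistent
U/I-1 aff ·: Uu|UU
U/I-2 aff ·: Uu|UU
U/II-1 aff I-1×I-2: Uu|UU
U/II-2 aff I-1×I-2: Uu|UU
⇒ U over [I-1,I-2,II-1,II-2]: 13 consistent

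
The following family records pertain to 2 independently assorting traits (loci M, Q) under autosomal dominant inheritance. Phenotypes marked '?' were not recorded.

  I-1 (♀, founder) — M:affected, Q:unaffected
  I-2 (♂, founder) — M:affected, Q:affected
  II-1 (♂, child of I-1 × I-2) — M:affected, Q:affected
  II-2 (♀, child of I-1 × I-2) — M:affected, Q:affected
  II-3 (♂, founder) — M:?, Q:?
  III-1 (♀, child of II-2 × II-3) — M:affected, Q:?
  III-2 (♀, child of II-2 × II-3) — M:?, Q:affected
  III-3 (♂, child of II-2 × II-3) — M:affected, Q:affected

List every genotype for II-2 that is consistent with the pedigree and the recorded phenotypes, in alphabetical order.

M/I-1 aff ·: Mm|MM
M/I-2 aff ·: Mm|MM
M/II-1 aff I-1×I-2: Mm|MM
M/II-2 aff I-1×I-2: Mm|MM
M/II-3 ? ·: mm|Mm|MM
M/III-1 aff II-2×II-3: Mm|MM
M/III-2 ? II-2×II-3: mm|Mm|MM
M/III-3 aff II-2×II-3: Mm|MM
⇒ M over [I-1,I-2,II-1,II-2,II-3,III-1,III-2,III-3]: 202 consistent
Q/I-1 un ·: qq
Q/I-2 aff ·: Qq|QQ
Q/II-1 aff I-1×I-2: Qq
Q/II-2 aff I-1×I-2: Qq
Q/II-3 ? ·: qq|Qq|QQ
Q/III-1 ? II-2×II-3: qq|Qq|QQ
Q/III-2 aff II-2×II-3: Qq|QQ
Q/III-3 aff II-2×II-3: Qq|QQ
⇒ Q over [I-1,I-2,II-1,II-2,II-3,III-1,III-2,III-3]: 44 consistent

II-2 ∈ {MM Qq, Mm Qq}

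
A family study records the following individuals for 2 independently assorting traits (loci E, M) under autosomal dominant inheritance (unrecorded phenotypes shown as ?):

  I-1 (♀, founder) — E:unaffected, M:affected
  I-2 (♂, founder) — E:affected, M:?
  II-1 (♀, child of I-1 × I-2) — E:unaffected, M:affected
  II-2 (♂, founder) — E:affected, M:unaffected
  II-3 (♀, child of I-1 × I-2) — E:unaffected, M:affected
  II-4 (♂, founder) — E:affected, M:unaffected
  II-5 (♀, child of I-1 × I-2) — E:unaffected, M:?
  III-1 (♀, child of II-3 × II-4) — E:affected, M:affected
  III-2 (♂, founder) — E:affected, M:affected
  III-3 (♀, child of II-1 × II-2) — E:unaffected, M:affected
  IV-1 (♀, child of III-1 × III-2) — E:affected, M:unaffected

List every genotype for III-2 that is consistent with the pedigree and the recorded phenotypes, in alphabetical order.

E/I-1 un ·: ee
E/I-2 aff ·: Ee
E/II-1 un I-1×I-2: ee
E/II-2 aff ·: Ee
E/II-3 un I-1×I-2: ee
E/II-4 aff ·: Ee|EE
E/II-5 un I-1×I-2: ee
E/III-1 aff II-3×II-4: Ee
E/III-2 aff ·: Ee|EE
E/III-3 un II-1×II-2: ee
E/IV-1 aff III-1×III-2: Ee|EE
⇒ E over [I-1,I-2,II-1,II-2,II-3,II-4,II-5,III-1,III-2,III-3,IV-1]: 8 consistent
M/I-1 aff ·: Mm|MM
M/I-2 ? ·: mm|Mm|MM
M/II-1 aff I-1×I-2: Mm|MM
M/II-2 un ·: mm
M/II-3 aff I-1×I-2: Mm|MM
M/II-4 un ·: mm
M/II-5 ? I-1×I-2: mm|Mm|MM
M/III-1 aff II-3×II-4: Mm
M/III-2 aff ·: Mm
M/III-3 aff II-1×II-2: Mm
M/IV-1 un III-1×III-2: mm
⇒ M over [I-1,I-2,II-1,II-2,II-3,II-4,II-5,III-1,III-2,III-3,IV-1]: 32 consistent

III-2 ∈ {EE Mm, Ee Mm}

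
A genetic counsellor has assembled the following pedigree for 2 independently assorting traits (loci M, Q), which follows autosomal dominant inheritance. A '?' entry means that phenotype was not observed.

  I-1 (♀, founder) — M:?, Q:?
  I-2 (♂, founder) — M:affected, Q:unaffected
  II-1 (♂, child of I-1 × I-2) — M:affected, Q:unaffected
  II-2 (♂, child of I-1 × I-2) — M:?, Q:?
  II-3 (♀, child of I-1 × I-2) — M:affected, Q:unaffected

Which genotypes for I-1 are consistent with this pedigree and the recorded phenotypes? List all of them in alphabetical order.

M/I-1 ? ·: mm|Mm|MM
M/I-2 aff ·: Mm|MM
M/II-1 aff I-1×I-2: Mm|MM
M/II-2 ? I-1×I-2: mm|Mm|MM
M/II-3 aff I-1×I-2: Mm|MM
⇒ M over [I-1,I-2,II-1,II-2,II-3]: 32 consistent
Q/I-1 ? ·: qq|Qq
Q/I-2 un ·: qq
Q/II-1 un I-1×I-2: qq
Q/II-2 ? I-1×I-2: qq|Qq
Q/II-3 un I-1×I-2: qq
⇒ Q over [I-1,I-2,II-1,II-2,II-3]: 3 consistent

I-1 ∈ {MM Qq, MM qq, Mm Qq, Mm qq, mm Qq, mm qq}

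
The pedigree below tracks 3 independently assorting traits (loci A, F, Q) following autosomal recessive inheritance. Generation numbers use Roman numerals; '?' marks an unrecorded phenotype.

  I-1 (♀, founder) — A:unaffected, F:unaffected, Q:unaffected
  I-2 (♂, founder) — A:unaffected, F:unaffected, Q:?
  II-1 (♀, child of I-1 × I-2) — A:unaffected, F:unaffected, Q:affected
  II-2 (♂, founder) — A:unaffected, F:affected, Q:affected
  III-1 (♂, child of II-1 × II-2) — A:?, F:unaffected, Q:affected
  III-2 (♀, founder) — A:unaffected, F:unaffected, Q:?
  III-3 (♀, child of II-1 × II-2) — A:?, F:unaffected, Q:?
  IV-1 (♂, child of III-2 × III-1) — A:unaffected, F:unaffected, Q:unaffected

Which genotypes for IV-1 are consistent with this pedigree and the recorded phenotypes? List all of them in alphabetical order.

A/I-1 un ·: AA|Aa
A/I-2 un ·: AA|Aa
A/II-1 un I-1×I-2: AA|Aa
A/II-2 un ·: AA|Aa
A/III-1 ? II-1×II-2: AA|Aa|aa
A/III-2 un ·: AA|Aa
A/III-3 ? II-1×II-2: AA|Aa|aa
A/IV-1 un III-2×III-1: AA|Aa
⇒ A over [I-1,I-2,II-1,II-2,III-1,III-2,III-3,IV-1]: 191 consistent
F/I-1 un ·: FF|Ff
F/I-2 un ·: FF|Ff
F/II-1 un I-1×I-2: FF|Ff
F/II-2 aff ·: ff
F/III-1 un II-1×II-2: Ff
F/III-2 un ·: FF|Ff
F/III-3 un II-1×II-2: Ff
F/IV-1 un III-2×III-1: FF|Ff
⇒ F over [I-1,I-2,II-1,II-2,III-1,III-2,III-3,IV-1]: 28 consistent
Q/I-1 un ·: Qq
Q/I-2 ? ·: Qq|qq
Q/II-1 aff I-1×I-2: qq
Q/II-2 aff ·: qq
Q/III-1 aff II-1×II-2: qq
Q/III-2 ? ·: QQ|Qq
Q/III-3 ? II-1×II-2: qq
Q/IV-1 un III-2×III-1: Qq
⇒ Q over [I-1,I-2,II-1,II-2,III-1,III-2,III-3,IV-1]: 4 consistent

IV-1 ∈ {AA FF Qq, AA Ff Qq, Aa FF Qq, Aa Ff Qq}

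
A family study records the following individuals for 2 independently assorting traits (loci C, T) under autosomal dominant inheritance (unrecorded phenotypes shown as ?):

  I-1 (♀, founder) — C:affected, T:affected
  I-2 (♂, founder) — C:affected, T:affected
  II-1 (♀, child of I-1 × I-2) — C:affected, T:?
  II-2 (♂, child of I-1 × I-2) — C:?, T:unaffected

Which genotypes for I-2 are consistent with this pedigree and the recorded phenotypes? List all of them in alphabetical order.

C/I-1 aff ·: Cc|CC
C/I-2 aff ·: Cc|CC
C/II-1 aff I-1×I-2: Cc|CC
C/II-2 ? I-1×I-2: cc|Cc|CC
⇒ C over [I-1,I-2,II-1,II-2]: 15 consistent
T/I-1 aff ·: Tt
T/I-2 aff ·: Tt
T/II-1 ? I-1×I-2: tt|Tt|TT
T/II-2 un I-1×I-2: tt
⇒ T over [I-1,I-2,II-1,II-2]: 3 consistent

I-2 ∈ {CC Tt, Cc Tt}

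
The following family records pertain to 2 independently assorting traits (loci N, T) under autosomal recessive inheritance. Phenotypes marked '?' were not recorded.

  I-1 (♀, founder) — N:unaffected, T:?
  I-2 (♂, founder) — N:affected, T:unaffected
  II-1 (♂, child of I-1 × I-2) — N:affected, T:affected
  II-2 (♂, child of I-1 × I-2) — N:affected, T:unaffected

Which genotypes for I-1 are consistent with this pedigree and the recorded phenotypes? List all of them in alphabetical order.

I-1 ∈ {Nn Tt, Nn tt}

N/I-1 un ·: Nn
N/I-2 aff ·: nn
N/II-1 aff I-1×I-2: nn
N/II-2 aff I-1×I-2: nn
⇒ N over [I-1,I-2,II-1,II-2]: 1 consistent
T/I-1 ? ·: Tt|tt
T/I-2 un ·: Tt
T/II-1 aff I-1×I-2: tt
T/II-2 un I-1×I-2: TT|Tt
⇒ T over [I-1,I-2,II-1,II-2]: 3 consistent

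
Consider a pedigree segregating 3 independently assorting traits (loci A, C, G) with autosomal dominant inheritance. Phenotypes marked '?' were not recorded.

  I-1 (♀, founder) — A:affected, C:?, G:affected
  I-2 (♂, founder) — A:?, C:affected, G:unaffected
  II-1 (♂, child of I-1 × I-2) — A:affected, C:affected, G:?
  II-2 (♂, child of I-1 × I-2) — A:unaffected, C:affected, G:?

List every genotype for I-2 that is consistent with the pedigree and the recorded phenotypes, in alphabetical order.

A/I-1 aff ·: Aa
A/I-2 ? ·: aa|Aa
A/II-1 aff I-1×I-2: Aa|AA
A/II-2 un I-1×I-2: aa
⇒ A over [I-1,I-2,II-1,II-2]: 3 consistent
C/I-1 ? ·: cc|Cc|CC
C/I-2 aff ·: Cc|CC
C/II-1 aff I-1×I-2: Cc|CC
C/II-2 aff I-1×I-2: Cc|CC
⇒ C over [I-1,I-2,II-1,II-2]: 15 consistent
G/I-1 aff ·: Gg|GG
G/I-2 un ·: gg
G/II-1 ? I-1×I-2: gg|Gg
G/II-2 ? I-1×I-2: gg|Gg
⇒ G over [I-1,I-2,II-1,II-2]: 5 consistent

I-2 ∈ {Aa CC gg, Aa Cc gg, aa CC gg, aa Cc gg}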